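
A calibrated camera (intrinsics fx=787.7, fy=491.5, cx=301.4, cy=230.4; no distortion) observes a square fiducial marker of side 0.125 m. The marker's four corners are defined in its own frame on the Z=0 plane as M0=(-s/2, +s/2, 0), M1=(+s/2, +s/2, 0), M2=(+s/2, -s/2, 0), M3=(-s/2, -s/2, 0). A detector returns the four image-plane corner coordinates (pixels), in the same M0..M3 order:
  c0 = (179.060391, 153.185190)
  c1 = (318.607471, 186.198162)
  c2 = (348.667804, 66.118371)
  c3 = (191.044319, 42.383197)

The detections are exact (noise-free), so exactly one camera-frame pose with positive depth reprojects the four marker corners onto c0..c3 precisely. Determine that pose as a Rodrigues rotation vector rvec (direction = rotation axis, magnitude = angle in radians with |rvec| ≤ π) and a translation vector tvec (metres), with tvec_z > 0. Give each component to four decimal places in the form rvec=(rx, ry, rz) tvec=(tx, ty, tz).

Intrinsics K: fx=787.7, fy=491.5, cx=301.4, cy=230.4
Marker side s = 0.125 m; corners in marker frame (Z=0):
  M0 = (-0.0625, +0.0625, 0)
  M1 = (+0.0625, +0.0625, 0)
  M2 = (+0.0625, -0.0625, 0)
  M3 = (-0.0625, -0.0625, 0)
Detected image corners:
  c0 = (179.060391, 153.185190) px
  c1 = (318.607471, 186.198162) px
  c2 = (348.667804, 66.118371) px
  c3 = (191.044319, 42.383197) px
Planar DLT: solve 8×8 A·h = b for H (H[2,2]=1):
  H  [+963.73333 +56.80310 +254.82638]
  H  [+133.51297 +1017.02075 +114.29123]
  H  [-0.85252 +0.85264 +1.00000]
B = K⁻¹H; ‖b₁‖=1.891798, ‖b₂‖=1.891798; λ = 2/(‖b₁‖+‖b₂‖) = 0.528598, sign → tz>0 ⇒ λ=+0.528598
r₁ = λ·B[:,0] = (+0.81916,+0.35484,-0.45064); r₂ = λ·B[:,1] = (-0.13434,+0.88251,+0.45070)
r₃ = r₁×r₂ = (+0.55762,-0.30866,+0.77058); SVD([r₁ r₂ r₃]) → R = UVᵀ:
  R  [+0.81916 -0.13434 +0.55762]
  R  [+0.35484 +0.88251 -0.30866]
  R  [-0.45064 +0.45070 +0.77058]
t = (-0.03125, -0.12487, +0.52860) m
tr R = 2.472244; θ = arccos((tr R − 1)/2) = 0.743473 rad = 42.598°
axis k = ((R−Rᵀ)₃₂, (R−Rᵀ)₁₃, (R−Rᵀ)₂₁) / (2 sinθ) = (+0.560954, +0.744816, +0.361359)
rvec = θ·k = (+0.417054, +0.553751, +0.268661)

rvec=(0.4171, 0.5538, 0.2687) tvec=(-0.0313, -0.1249, 0.5286)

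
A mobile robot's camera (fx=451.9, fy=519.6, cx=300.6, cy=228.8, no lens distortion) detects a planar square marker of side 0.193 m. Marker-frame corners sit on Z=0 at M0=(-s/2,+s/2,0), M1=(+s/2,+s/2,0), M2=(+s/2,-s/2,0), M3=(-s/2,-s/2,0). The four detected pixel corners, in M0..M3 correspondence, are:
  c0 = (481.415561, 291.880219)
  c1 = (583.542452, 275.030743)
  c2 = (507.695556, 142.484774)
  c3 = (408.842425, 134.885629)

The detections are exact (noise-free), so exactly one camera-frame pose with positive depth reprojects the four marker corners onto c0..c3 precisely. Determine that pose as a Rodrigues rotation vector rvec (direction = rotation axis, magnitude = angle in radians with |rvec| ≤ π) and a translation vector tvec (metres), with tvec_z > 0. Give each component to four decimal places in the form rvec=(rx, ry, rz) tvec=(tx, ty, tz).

rvec=(-0.5508, -0.4855, -0.1821) tvec=(0.2493, -0.0260, 0.5748)

Intrinsics K: fx=451.9, fy=519.6, cx=300.6, cy=228.8
Marker side s = 0.193 m; corners in marker frame (Z=0):
  M0 = (-0.0965, +0.0965, 0)
  M1 = (+0.0965, +0.0965, 0)
  M2 = (+0.0965, -0.0965, 0)
  M3 = (-0.0965, -0.0965, 0)
Detected image corners:
  c0 = (481.415561, 291.880219) px
  c1 = (583.542452, 275.030743) px
  c2 = (507.695556, 142.484774) px
  c3 = (408.842425, 134.885629) px
Planar DLT: solve 8×8 A·h = b for H (H[2,2]=1):
  H  [+940.88289 -9.21282 +496.64242]
  H  [+160.22349 +576.85842 +205.31917]
  H  [+0.84958 -0.79620 +1.00000]
B = K⁻¹H; ‖b₁‖=1.739878, ‖b₂‖=1.739878; λ = 2/(‖b₁‖+‖b₂‖) = 0.574753, sign → tz>0 ⇒ λ=+0.574753
r₁ = λ·B[:,0] = (+0.87186,-0.03779,+0.48830); r₂ = λ·B[:,1] = (+0.29269,+0.83960,-0.45762)
r₃ = r₁×r₂ = (-0.39268,+0.54190,+0.74307); SVD([r₁ r₂ r₃]) → R = UVᵀ:
  R  [+0.87186 +0.29269 -0.39268]
  R  [-0.03779 +0.83960 +0.54190]
  R  [+0.48830 -0.45762 +0.74307]
t = (+0.24934, -0.02597, +0.57475) m
tr R = 2.454521; θ = arccos((tr R − 1)/2) = 0.756474 rad = 43.343°
axis k = ((R−Rᵀ)₃₂, (R−Rᵀ)₁₃, (R−Rᵀ)₂₁) / (2 sinθ) = (-0.728124, -0.641777, -0.240742)
rvec = θ·k = (-0.550807, -0.485488, -0.182115)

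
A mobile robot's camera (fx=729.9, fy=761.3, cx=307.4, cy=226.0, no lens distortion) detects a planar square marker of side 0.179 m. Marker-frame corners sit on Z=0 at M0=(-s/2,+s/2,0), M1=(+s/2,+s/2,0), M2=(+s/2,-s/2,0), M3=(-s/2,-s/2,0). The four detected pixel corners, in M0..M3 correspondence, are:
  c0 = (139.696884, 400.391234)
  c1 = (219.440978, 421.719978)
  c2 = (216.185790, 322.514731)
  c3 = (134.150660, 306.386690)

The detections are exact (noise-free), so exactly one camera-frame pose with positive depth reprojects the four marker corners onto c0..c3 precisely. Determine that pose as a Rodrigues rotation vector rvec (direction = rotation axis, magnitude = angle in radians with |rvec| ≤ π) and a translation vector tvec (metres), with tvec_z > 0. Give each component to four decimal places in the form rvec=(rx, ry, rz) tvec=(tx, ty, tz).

rvec=(0.2305, 0.4671, 0.0517) tvec=(-0.2363, 0.2369, 1.3144)

Intrinsics K: fx=729.9, fy=761.3, cx=307.4, cy=226.0
Marker side s = 0.179 m; corners in marker frame (Z=0):
  M0 = (-0.0895, +0.0895, 0)
  M1 = (+0.0895, +0.0895, 0)
  M2 = (+0.0895, -0.0895, 0)
  M3 = (-0.0895, -0.0895, 0)
Detected image corners:
  c0 = (139.696884, 400.391234) px
  c1 = (219.440978, 421.719978) px
  c2 = (216.185790, 322.514731) px
  c3 = (134.150660, 306.386690) px
Planar DLT: solve 8×8 A·h = b for H (H[2,2]=1):
  H  [+392.38465 +56.07387 +176.19083]
  H  [-16.65085 +603.26523 +363.23524]
  H  [-0.33496 +0.17645 +1.00000]
B = K⁻¹H; ‖b₁‖=0.760783, ‖b₂‖=0.760783; λ = 2/(‖b₁‖+‖b₂‖) = 1.314436, sign → tz>0 ⇒ λ=+1.314436
r₁ = λ·B[:,0] = (+0.89205,+0.10195,-0.44028); r₂ = λ·B[:,1] = (+0.00330,+0.97273,+0.23194)
r₃ = r₁×r₂ = (+0.45192,-0.20835,+0.86738); SVD([r₁ r₂ r₃]) → R = UVᵀ:
  R  [+0.89205 +0.00330 +0.45192]
  R  [+0.10195 +0.97273 -0.20835]
  R  [-0.44028 +0.23194 +0.86738]
t = (-0.23629, +0.23695, +1.31444) m
tr R = 2.732161; θ = arccos((tr R − 1)/2) = 0.523489 rad = 29.994°
axis k = ((R−Rᵀ)₃₂, (R−Rᵀ)₁₃, (R−Rᵀ)₂₁) / (2 sinθ) = (+0.440370, +0.892378, +0.098673)
rvec = θ·k = (+0.230529, +0.467150, +0.051654)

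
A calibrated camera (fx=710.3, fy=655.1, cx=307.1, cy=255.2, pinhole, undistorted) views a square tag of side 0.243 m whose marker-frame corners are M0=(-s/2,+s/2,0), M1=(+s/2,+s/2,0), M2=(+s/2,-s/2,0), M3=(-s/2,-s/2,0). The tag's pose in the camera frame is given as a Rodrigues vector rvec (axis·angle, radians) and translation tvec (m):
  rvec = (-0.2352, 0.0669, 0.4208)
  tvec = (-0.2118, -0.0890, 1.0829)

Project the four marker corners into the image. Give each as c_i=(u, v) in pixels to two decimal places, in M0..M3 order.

c0=(59.97, 237.13) c1=(204.18, 297.17) c2=(273.99, 166.38) c3=(134.70, 112.29)

Intrinsics K: fx=710.3, fy=655.1, cx=307.1, cy=255.2
Marker side s = 0.243 m; corners in marker frame (Z=0):
  M0 = (-0.1215, +0.1215, 0)
  M1 = (+0.1215, +0.1215, 0)
  M2 = (+0.1215, -0.1215, 0)
  M3 = (-0.1215, -0.1215, 0)
rvec = (-0.2352, 0.0669, 0.4208), |rvec| = θ = 0.48669 rad = 27.885°
Rodrigues: sinθ=0.46770, 1−cosθ=0.11611; R = I + sinθ·[k]× + (1−cosθ)·[k]×²:
    [+0.91100 -0.41210 +0.01577]
    [+0.39667 +0.88608 +0.23982]
    [-0.11281 -0.21222 +0.97069]
t = (-0.2118, -0.0890, 1.0829) m
M0: Pc = R·M0+t = (-0.37256, -0.02954, +1.07082); u = 710.3·(-0.37256)/1.07082 + 307.1 = 59.9746, v = 655.1·(-0.02954)/1.07082 + 255.2 = 237.1302
M1: Pc = R·M1+t = (-0.15118, +0.06685, +1.04341); u = 710.3·(-0.15118)/1.04341 + 307.1 = 204.1824, v = 655.1·(+0.06685)/1.04341 + 255.2 = 297.1741
M2: Pc = R·M2+t = (-0.05104, -0.14846, +1.09498); u = 710.3·(-0.05104)/1.09498 + 307.1 = 273.9888, v = 655.1·(-0.14846)/1.09498 + 255.2 = 166.3779
M3: Pc = R·M3+t = (-0.27242, -0.24485, +1.12239); u = 710.3·(-0.27242)/1.12239 + 307.1 = 134.7021, v = 655.1·(-0.24485)/1.12239 + 255.2 = 112.2873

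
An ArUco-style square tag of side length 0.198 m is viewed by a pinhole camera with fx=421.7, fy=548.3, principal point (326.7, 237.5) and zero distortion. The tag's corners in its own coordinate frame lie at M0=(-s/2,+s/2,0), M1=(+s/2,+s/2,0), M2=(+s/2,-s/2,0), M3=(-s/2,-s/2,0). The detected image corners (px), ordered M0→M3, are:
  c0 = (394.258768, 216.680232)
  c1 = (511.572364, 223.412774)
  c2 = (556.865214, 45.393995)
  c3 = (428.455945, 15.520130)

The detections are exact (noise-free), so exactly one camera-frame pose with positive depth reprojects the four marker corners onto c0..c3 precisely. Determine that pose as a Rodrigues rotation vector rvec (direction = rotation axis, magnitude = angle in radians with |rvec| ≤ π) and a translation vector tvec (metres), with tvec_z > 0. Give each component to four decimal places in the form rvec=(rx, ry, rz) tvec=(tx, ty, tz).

rvec=(0.3941, -0.3128, 0.0918) tvec=(0.2008, -0.1102, 0.5712)

Intrinsics K: fx=421.7, fy=548.3, cx=326.7, cy=237.5
Marker side s = 0.198 m; corners in marker frame (Z=0):
  M0 = (-0.0990, +0.0990, 0)
  M1 = (+0.0990, +0.0990, 0)
  M2 = (+0.0990, -0.0990, 0)
  M3 = (-0.0990, -0.0990, 0)
Detected image corners:
  c0 = (394.258768, 216.680232) px
  c1 = (511.572364, 223.412774) px
  c2 = (556.865214, 45.393995) px
  c3 = (428.455945, 15.520130) px
Planar DLT: solve 8×8 A·h = b for H (H[2,2]=1):
  H  [+881.19166 +98.27163 +474.91334]
  H  [+158.28953 +1033.93157 +131.72039]
  H  [+0.55510 +0.63568 +1.00000]
B = K⁻¹H; ‖b₁‖=1.750612, ‖b₂‖=1.750612; λ = 2/(‖b₁‖+‖b₂‖) = 0.571229, sign → tz>0 ⇒ λ=+0.571229
r₁ = λ·B[:,0] = (+0.94800,+0.02756,+0.31709); r₂ = λ·B[:,1] = (-0.14820,+0.91988,+0.36312)
r₃ = r₁×r₂ = (-0.28167,-0.39123,+0.87613); SVD([r₁ r₂ r₃]) → R = UVᵀ:
  R  [+0.94800 -0.14820 -0.28167]
  R  [+0.02756 +0.91988 -0.39123]
  R  [+0.31709 +0.36312 +0.87613]
t = (+0.20077, -0.11020, +0.57123) m
tr R = 2.744004; θ = arccos((tr R − 1)/2) = 0.511519 rad = 29.308°
axis k = ((R−Rᵀ)₃₂, (R−Rᵀ)₁₃, (R−Rᵀ)₂₁) / (2 sinθ) = (+0.770528, -0.611601, +0.179530)
rvec = θ·k = (+0.394140, -0.312846, +0.091833)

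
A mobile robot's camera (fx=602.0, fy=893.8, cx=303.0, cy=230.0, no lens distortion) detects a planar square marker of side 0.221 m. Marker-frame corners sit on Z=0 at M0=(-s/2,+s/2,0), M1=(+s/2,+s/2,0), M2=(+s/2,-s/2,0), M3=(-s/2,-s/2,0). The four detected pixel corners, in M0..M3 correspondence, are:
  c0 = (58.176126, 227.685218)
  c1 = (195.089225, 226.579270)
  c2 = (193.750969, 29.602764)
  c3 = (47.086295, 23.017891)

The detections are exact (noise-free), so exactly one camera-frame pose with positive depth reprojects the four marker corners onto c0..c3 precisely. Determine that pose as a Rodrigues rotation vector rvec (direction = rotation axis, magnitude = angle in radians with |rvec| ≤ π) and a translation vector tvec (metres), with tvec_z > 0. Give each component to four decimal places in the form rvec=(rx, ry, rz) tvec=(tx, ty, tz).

rvec=(0.3030, -0.1649, 0.0190) tvec=(-0.2877, -0.1087, 0.9727)

Intrinsics K: fx=602.0, fy=893.8, cx=303.0, cy=230.0
Marker side s = 0.221 m; corners in marker frame (Z=0):
  M0 = (-0.1105, +0.1105, 0)
  M1 = (+0.1105, +0.1105, 0)
  M2 = (+0.1105, -0.1105, 0)
  M3 = (-0.1105, -0.1105, 0)
Detected image corners:
  c0 = (58.176126, 227.685218) px
  c1 = (195.089225, 226.579270) px
  c2 = (193.750969, 29.602764) px
  c3 = (47.086295, 23.017891) px
Planar DLT: solve 8×8 A·h = b for H (H[2,2]=1):
  H  [+661.73173 +65.23105 +124.95500]
  H  [+33.24585 +946.86759 +130.11753]
  H  [+0.16914 +0.30379 +1.00000]
B = K⁻¹H; ‖b₁‖=1.028117, ‖b₂‖=1.028117; λ = 2/(‖b₁‖+‖b₂‖) = 0.972652, sign → tz>0 ⇒ λ=+0.972652
r₁ = λ·B[:,0] = (+0.98635,-0.00616,+0.16452); r₂ = λ·B[:,1] = (-0.04333,+0.95437,+0.29548)
r₃ = r₁×r₂ = (-0.15883,-0.29858,+0.94108); SVD([r₁ r₂ r₃]) → R = UVᵀ:
  R  [+0.98635 -0.04333 -0.15883]
  R  [-0.00616 +0.95437 -0.29858]
  R  [+0.16452 +0.29548 +0.94108]
t = (-0.28767, -0.10869, +0.97265) m
tr R = 2.881798; θ = arccos((tr R − 1)/2) = 0.345522 rad = 19.797°
axis k = ((R−Rᵀ)₃₂, (R−Rᵀ)₁₃, (R−Rᵀ)₂₁) / (2 sinθ) = (+0.876996, -0.477355, +0.054875)
rvec = θ·k = (+0.303021, -0.164937, +0.018961)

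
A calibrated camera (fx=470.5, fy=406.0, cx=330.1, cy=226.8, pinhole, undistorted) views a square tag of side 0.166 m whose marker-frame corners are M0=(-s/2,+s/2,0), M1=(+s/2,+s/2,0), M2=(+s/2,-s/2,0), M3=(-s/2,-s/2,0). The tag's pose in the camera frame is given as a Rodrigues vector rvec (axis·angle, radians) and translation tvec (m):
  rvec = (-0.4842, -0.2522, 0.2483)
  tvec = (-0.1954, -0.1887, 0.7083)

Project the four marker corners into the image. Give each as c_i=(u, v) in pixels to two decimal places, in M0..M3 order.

c0=(122.74, 138.56) c1=(239.20, 171.32) c2=(266.65, 101.59) c3=(164.11, 69.62)

Intrinsics K: fx=470.5, fy=406.0, cx=330.1, cy=226.8
Marker side s = 0.166 m; corners in marker frame (Z=0):
  M0 = (-0.0830, +0.0830, 0)
  M1 = (+0.0830, +0.0830, 0)
  M2 = (+0.0830, -0.0830, 0)
  M3 = (-0.0830, -0.0830, 0)
rvec = (-0.4842, -0.2522, 0.2483), |rvec| = θ = 0.59976 rad = 34.363°
Rodrigues: sinθ=0.56444, 1−cosθ=0.17453; R = I + sinθ·[k]× + (1−cosθ)·[k]×²:
    [+0.93923 -0.17443 -0.29568]
    [+0.29293 +0.85633 +0.42531]
    [+0.17902 -0.48607 +0.85539]
t = (-0.1954, -0.1887, 0.7083) m
M0: Pc = R·M0+t = (-0.28783, -0.14194, +0.65310); u = 470.5·(-0.28783)/0.65310 + 330.1 = 122.7410, v = 406.0·(-0.14194)/0.65310 + 226.8 = 138.5642
M1: Pc = R·M1+t = (-0.13192, -0.09331, +0.68281); u = 470.5·(-0.13192)/0.68281 + 330.1 = 239.1979, v = 406.0·(-0.09331)/0.68281 + 226.8 = 171.3174
M2: Pc = R·M2+t = (-0.10297, -0.23546, +0.76350); u = 470.5·(-0.10297)/0.76350 + 330.1 = 266.6480, v = 406.0·(-0.23546)/0.76350 + 226.8 = 101.5904
M3: Pc = R·M3+t = (-0.25888, -0.28409, +0.73379); u = 470.5·(-0.25888)/0.73379 + 330.1 = 164.1086, v = 406.0·(-0.28409)/0.73379 + 226.8 = 69.6151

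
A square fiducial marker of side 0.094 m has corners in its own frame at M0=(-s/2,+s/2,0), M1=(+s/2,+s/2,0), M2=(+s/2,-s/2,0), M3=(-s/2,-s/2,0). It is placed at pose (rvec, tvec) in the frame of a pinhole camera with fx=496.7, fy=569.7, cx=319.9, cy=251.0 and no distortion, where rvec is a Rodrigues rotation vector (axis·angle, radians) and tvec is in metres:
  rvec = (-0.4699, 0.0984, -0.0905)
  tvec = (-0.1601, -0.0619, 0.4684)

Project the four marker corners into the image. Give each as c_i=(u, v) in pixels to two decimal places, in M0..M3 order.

c0=(95.32, 232.00) c1=(196.16, 218.47) c2=(200.89, 123.58) c3=(108.74, 137.27)

Intrinsics K: fx=496.7, fy=569.7, cx=319.9, cy=251.0
Marker side s = 0.094 m; corners in marker frame (Z=0):
  M0 = (-0.0470, +0.0470, 0)
  M1 = (+0.0470, +0.0470, 0)
  M2 = (+0.0470, -0.0470, 0)
  M3 = (-0.0470, -0.0470, 0)
rvec = (-0.4699, 0.0984, -0.0905), |rvec| = θ = 0.48855 rad = 27.992°
Rodrigues: sinθ=0.46934, 1−cosθ=0.11698; R = I + sinθ·[k]× + (1−cosθ)·[k]×²:
    [+0.99124 +0.06428 +0.11538]
    [-0.10961 +0.88776 +0.44706]
    [-0.07369 -0.45579 +0.88703]
t = (-0.1601, -0.0619, 0.4684) m
M0: Pc = R·M0+t = (-0.20367, -0.01502, +0.45044); u = 496.7·(-0.20367)/0.45044 + 319.9 = 95.3169, v = 569.7·(-0.01502)/0.45044 + 251.0 = 231.9985
M1: Pc = R·M1+t = (-0.11049, -0.02533, +0.44351); u = 496.7·(-0.11049)/0.44351 + 319.9 = 196.1595, v = 569.7·(-0.02533)/0.44351 + 251.0 = 218.4675
M2: Pc = R·M2+t = (-0.11653, -0.10878, +0.48636); u = 496.7·(-0.11653)/0.48636 + 319.9 = 200.8894, v = 569.7·(-0.10878)/0.48636 + 251.0 = 123.5842
M3: Pc = R·M3+t = (-0.20971, -0.09847, +0.49329); u = 496.7·(-0.20971)/0.49329 + 319.9 = 108.7391, v = 569.7·(-0.09847)/0.49329 + 251.0 = 137.2723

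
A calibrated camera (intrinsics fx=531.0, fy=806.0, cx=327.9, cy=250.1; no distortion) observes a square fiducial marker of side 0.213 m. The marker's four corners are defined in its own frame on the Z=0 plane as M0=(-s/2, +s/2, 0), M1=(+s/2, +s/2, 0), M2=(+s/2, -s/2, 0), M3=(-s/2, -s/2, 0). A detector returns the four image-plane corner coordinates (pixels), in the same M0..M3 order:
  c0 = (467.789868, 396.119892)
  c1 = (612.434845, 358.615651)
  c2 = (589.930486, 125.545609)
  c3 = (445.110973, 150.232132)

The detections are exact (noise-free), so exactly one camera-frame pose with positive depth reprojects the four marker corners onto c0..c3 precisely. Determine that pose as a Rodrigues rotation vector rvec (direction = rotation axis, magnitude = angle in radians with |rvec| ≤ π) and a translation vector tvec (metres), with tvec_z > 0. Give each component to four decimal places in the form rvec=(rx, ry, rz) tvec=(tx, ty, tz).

rvec=(-0.0351, -0.1747, -0.1312) tvec=(0.2715, 0.0059, 0.7110)

Intrinsics K: fx=531.0, fy=806.0, cx=327.9, cy=250.1
Marker side s = 0.213 m; corners in marker frame (Z=0):
  M0 = (-0.1065, +0.1065, 0)
  M1 = (+0.1065, +0.1065, 0)
  M2 = (+0.1065, -0.1065, 0)
  M3 = (-0.1065, -0.1065, 0)
Detected image corners:
  c0 = (467.789868, 396.119892) px
  c1 = (612.434845, 358.615651) px
  c2 = (589.930486, 125.545609) px
  c3 = (445.110973, 150.232132) px
Planar DLT: solve 8×8 A·h = b for H (H[2,2]=1):
  H  [+810.11964 +88.65770 +530.68069]
  H  [-82.24498 +1115.04784 +256.79982]
  H  [+0.24701 -0.03290 +1.00000]
B = K⁻¹H; ‖b₁‖=1.406553, ‖b₂‖=1.406553; λ = 2/(‖b₁‖+‖b₂‖) = 0.710958, sign → tz>0 ⇒ λ=+0.710958
r₁ = λ·B[:,0] = (+0.97623,-0.12704,+0.17562); r₂ = λ·B[:,1] = (+0.13315,+0.99082,-0.02339)
r₃ = r₁×r₂ = (-0.17103,+0.04621,+0.98418); SVD([r₁ r₂ r₃]) → R = UVᵀ:
  R  [+0.97623 +0.13315 -0.17103]
  R  [-0.12704 +0.99082 +0.04621]
  R  [+0.17562 -0.02339 +0.98418]
t = (+0.27150, +0.00591, +0.71096) m
tr R = 2.951229; θ = arccos((tr R − 1)/2) = 0.221293 rad = 12.679°
axis k = ((R−Rᵀ)₃₂, (R−Rᵀ)₁₃, (R−Rᵀ)₂₁) / (2 sinθ) = (-0.158550, -0.789662, -0.592703)
rvec = θ·k = (-0.035086, -0.174746, -0.131161)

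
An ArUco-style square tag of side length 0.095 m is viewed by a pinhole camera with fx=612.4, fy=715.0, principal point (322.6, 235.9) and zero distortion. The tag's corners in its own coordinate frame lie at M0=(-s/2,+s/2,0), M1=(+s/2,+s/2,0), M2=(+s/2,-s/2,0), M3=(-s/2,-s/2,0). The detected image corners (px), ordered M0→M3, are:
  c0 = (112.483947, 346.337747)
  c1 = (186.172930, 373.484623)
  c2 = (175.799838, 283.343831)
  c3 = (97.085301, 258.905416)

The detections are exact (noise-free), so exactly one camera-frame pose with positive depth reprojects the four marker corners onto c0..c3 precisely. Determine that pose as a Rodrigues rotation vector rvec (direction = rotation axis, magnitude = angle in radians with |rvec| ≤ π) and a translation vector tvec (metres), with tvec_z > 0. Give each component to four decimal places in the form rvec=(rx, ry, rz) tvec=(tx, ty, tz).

rvec=(0.5057, 0.3979, 0.1100) tvec=(-0.1840, 0.0707, 0.6245)

Intrinsics K: fx=612.4, fy=715.0, cx=322.6, cy=235.9
Marker side s = 0.095 m; corners in marker frame (Z=0):
  M0 = (-0.0475, +0.0475, 0)
  M1 = (+0.0475, +0.0475, 0)
  M2 = (+0.0475, -0.0475, 0)
  M3 = (-0.0475, -0.0475, 0)
Detected image corners:
  c0 = (112.483947, 346.337747) px
  c1 = (186.172930, 373.484623) px
  c2 = (175.799838, 283.343831) px
  c3 = (97.085301, 258.905416) px
Planar DLT: solve 8×8 A·h = b for H (H[2,2]=1):
  H  [+722.57808 +248.80913 +142.13141]
  H  [+98.56668 +1182.59481 +316.84104]
  H  [-0.54979 +0.78719 +1.00000]
B = K⁻¹H; ‖b₁‖=1.601156, ‖b₂‖=1.601156; λ = 2/(‖b₁‖+‖b₂‖) = 0.624549, sign → tz>0 ⇒ λ=+0.624549
r₁ = λ·B[:,0] = (+0.91779,+0.19939,-0.34337); r₂ = λ·B[:,1] = (-0.00524,+0.87078,+0.49164)
r₃ = r₁×r₂ = (+0.39703,-0.44942,+0.80024); SVD([r₁ r₂ r₃]) → R = UVᵀ:
  R  [+0.91779 -0.00524 +0.39703]
  R  [+0.19939 +0.87078 -0.44942]
  R  [-0.34337 +0.49164 +0.80024]
t = (-0.18405, +0.07070, +0.62455) m
tr R = 2.588821; θ = arccos((tr R − 1)/2) = 0.652760 rad = 37.400°
axis k = ((R−Rᵀ)₃₂, (R−Rᵀ)₁₃, (R−Rᵀ)₂₁) / (2 sinθ) = (+0.774685, +0.609498, +0.168448)
rvec = θ·k = (+0.505683, +0.397856, +0.109956)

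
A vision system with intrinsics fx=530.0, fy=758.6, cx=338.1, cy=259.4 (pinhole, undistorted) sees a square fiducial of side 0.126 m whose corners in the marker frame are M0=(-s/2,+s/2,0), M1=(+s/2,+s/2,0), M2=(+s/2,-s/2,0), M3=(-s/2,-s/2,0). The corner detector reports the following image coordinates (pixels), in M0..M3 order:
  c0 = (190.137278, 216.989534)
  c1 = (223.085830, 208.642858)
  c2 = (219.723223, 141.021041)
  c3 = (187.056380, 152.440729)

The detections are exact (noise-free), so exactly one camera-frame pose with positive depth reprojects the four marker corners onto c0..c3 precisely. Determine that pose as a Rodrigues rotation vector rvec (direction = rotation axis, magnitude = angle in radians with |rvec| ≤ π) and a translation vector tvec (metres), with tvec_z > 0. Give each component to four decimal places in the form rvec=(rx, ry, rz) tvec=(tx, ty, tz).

Intrinsics K: fx=530.0, fy=758.6, cx=338.1, cy=259.4
Marker side s = 0.126 m; corners in marker frame (Z=0):
  M0 = (-0.0630, +0.0630, 0)
  M1 = (+0.0630, +0.0630, 0)
  M2 = (+0.0630, -0.0630, 0)
  M3 = (-0.0630, -0.0630, 0)
Detected image corners:
  c0 = (190.137278, 216.989534) px
  c1 = (223.085830, 208.642858) px
  c2 = (219.723223, 141.021041) px
  c3 = (187.056380, 152.440729) px
Planar DLT: solve 8×8 A·h = b for H (H[2,2]=1):
  H  [+183.75617 +19.09690 +204.61123]
  H  [-145.65349 +518.54648 +179.82444]
  H  [-0.37376 -0.03144 +1.00000]
B = K⁻¹H; ‖b₁‖=0.697281, ‖b₂‖=0.697281; λ = 2/(‖b₁‖+‖b₂‖) = 1.434142, sign → tz>0 ⇒ λ=+1.434142
r₁ = λ·B[:,0] = (+0.83917,-0.09207,-0.53602); r₂ = λ·B[:,1] = (+0.08044,+0.99574,-0.04510)
r₃ = r₁×r₂ = (+0.53789,-0.00528,+0.84300); SVD([r₁ r₂ r₃]) → R = UVᵀ:
  R  [+0.83917 +0.08044 +0.53789]
  R  [-0.09207 +0.99574 -0.00528]
  R  [-0.53602 -0.04510 +0.84300]
t = (-0.36121, -0.15044, +1.43414) m
tr R = 2.677910; θ = arccos((tr R − 1)/2) = 0.575436 rad = 32.970°
axis k = ((R−Rᵀ)₃₂, (R−Rᵀ)₁₃, (R−Rᵀ)₂₁) / (2 sinθ) = (-0.036587, +0.986681, -0.158501)
rvec = θ·k = (-0.021053, +0.567772, -0.091208)

rvec=(-0.0211, 0.5678, -0.0912) tvec=(-0.3612, -0.1504, 1.4341)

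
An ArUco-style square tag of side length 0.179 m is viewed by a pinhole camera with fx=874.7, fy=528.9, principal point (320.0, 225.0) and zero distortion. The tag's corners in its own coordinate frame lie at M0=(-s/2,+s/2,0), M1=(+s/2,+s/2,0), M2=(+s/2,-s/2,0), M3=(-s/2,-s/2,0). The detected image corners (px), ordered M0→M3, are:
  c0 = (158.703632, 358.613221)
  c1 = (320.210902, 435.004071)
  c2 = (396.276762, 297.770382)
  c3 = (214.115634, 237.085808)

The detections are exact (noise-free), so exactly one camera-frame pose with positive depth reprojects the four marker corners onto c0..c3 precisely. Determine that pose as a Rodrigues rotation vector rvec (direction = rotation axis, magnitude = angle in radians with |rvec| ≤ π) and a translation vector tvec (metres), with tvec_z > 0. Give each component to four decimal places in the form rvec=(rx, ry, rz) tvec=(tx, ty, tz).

Intrinsics K: fx=874.7, fy=528.9, cx=320.0, cy=225.0
Marker side s = 0.179 m; corners in marker frame (Z=0):
  M0 = (-0.0895, +0.0895, 0)
  M1 = (+0.0895, +0.0895, 0)
  M2 = (+0.0895, -0.0895, 0)
  M3 = (-0.0895, -0.0895, 0)
Detected image corners:
  c0 = (158.703632, 358.613221) px
  c1 = (320.210902, 435.004071) px
  c2 = (396.276762, 297.770382) px
  c3 = (214.115634, 237.085808) px
Planar DLT: solve 8×8 A·h = b for H (H[2,2]=1):
  H  [+724.08537 -269.51856 +264.70831]
  H  [+98.72273 +833.20453 +331.46526]
  H  [-0.85968 +0.34260 +1.00000]
B = K⁻¹H; ‖b₁‖=1.532659, ‖b₂‖=1.532659; λ = 2/(‖b₁‖+‖b₂‖) = 0.652461, sign → tz>0 ⇒ λ=+0.652461
r₁ = λ·B[:,0] = (+0.74532,+0.36040,-0.56091); r₂ = λ·B[:,1] = (-0.28282,+0.93276,+0.22353)
r₃ = r₁×r₂ = (+0.60375,-0.00797,+0.79713); SVD([r₁ r₂ r₃]) → R = UVᵀ:
  R  [+0.74532 -0.28282 +0.60375]
  R  [+0.36040 +0.93276 -0.00797]
  R  [-0.56091 +0.22353 +0.79713]
t = (-0.04124, +0.13134, +0.65246) m
tr R = 2.475209; θ = arccos((tr R − 1)/2) = 0.741280 rad = 42.472°
axis k = ((R−Rᵀ)₃₂, (R−Rᵀ)₁₃, (R−Rᵀ)₂₁) / (2 sinθ) = (+0.171423, +0.862414, +0.476295)
rvec = θ·k = (+0.127073, +0.639290, +0.353068)

rvec=(0.1271, 0.6393, 0.3531) tvec=(-0.0412, 0.1313, 0.6525)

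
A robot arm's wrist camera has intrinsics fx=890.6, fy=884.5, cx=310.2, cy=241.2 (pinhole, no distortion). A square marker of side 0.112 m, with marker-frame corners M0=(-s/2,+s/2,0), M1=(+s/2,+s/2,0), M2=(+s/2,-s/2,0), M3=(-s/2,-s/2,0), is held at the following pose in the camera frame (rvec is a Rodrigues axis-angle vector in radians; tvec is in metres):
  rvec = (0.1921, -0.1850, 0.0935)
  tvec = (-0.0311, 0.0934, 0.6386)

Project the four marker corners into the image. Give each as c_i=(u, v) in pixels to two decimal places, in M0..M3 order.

Intrinsics K: fx=890.6, fy=884.5, cx=310.2, cy=241.2
Marker side s = 0.112 m; corners in marker frame (Z=0):
  M0 = (-0.0560, +0.0560, 0)
  M1 = (+0.0560, +0.0560, 0)
  M2 = (+0.0560, -0.0560, 0)
  M3 = (-0.0560, -0.0560, 0)
rvec = (0.1921, -0.1850, 0.0935), |rvec| = θ = 0.28261 rad = 16.192°
Rodrigues: sinθ=0.27887, 1−cosθ=0.03967; R = I + sinθ·[k]× + (1−cosθ)·[k]×²:
    [+0.97866 -0.10991 -0.17363]
    [+0.07461 +0.97733 -0.19814]
    [+0.19147 +0.18096 +0.96467]
t = (-0.0311, 0.0934, 0.6386) m
M0: Pc = R·M0+t = (-0.09206, +0.14395, +0.63801); u = 890.6·(-0.09206)/0.63801 + 310.2 = 181.6936, v = 884.5·(+0.14395)/0.63801 + 241.2 = 440.7666
M1: Pc = R·M1+t = (+0.01755, +0.15231, +0.65946); u = 890.6·(+0.01755)/0.65946 + 310.2 = 333.9012, v = 884.5·(+0.15231)/0.65946 + 241.2 = 445.4849
M2: Pc = R·M2+t = (+0.02986, +0.04285, +0.63919); u = 890.6·(+0.02986)/0.63919 + 310.2 = 351.8048, v = 884.5·(+0.04285)/0.63919 + 241.2 = 300.4920
M3: Pc = R·M3+t = (-0.07975, +0.03449, +0.61774); u = 890.6·(-0.07975)/0.61774 + 310.2 = 195.2248, v = 884.5·(+0.03449)/0.61774 + 241.2 = 290.5857

c0=(181.69, 440.77) c1=(333.90, 445.48) c2=(351.80, 300.49) c3=(195.22, 290.59)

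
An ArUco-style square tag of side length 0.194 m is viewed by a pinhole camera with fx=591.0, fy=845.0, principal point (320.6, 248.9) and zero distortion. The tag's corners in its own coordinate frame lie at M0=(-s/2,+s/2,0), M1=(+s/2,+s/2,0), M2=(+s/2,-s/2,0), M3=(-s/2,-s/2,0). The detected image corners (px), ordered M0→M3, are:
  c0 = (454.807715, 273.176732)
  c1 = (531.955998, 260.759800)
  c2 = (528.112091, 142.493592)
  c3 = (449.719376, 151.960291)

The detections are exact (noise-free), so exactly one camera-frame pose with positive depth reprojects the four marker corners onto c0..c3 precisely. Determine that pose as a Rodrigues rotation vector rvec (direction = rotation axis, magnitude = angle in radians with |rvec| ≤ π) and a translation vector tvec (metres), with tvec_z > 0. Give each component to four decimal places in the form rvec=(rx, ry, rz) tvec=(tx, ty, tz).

Intrinsics K: fx=591.0, fy=845.0, cx=320.6, cy=248.9
Marker side s = 0.194 m; corners in marker frame (Z=0):
  M0 = (-0.0970, +0.0970, 0)
  M1 = (+0.0970, +0.0970, 0)
  M2 = (+0.0970, -0.0970, 0)
  M3 = (-0.0970, -0.0970, 0)
Detected image corners:
  c0 = (454.807715, 273.176732) px
  c1 = (531.955998, 260.759800) px
  c2 = (528.112091, 142.493592) px
  c3 = (449.719376, 151.960291) px
Planar DLT: solve 8×8 A·h = b for H (H[2,2]=1):
  H  [+466.58932 +59.71523 +491.66981]
  H  [-28.73902 +632.61453 +207.46095]
  H  [+0.13384 +0.07480 +1.00000]
B = K⁻¹H; ‖b₁‖=0.732963, ‖b₂‖=0.732963; λ = 2/(‖b₁‖+‖b₂‖) = 1.364326, sign → tz>0 ⇒ λ=+1.364326
r₁ = λ·B[:,0] = (+0.97807,-0.10019,+0.18260); r₂ = λ·B[:,1] = (+0.08250,+0.99135,+0.10205)
r₃ = r₁×r₂ = (-0.19124,-0.08474,+0.97788); SVD([r₁ r₂ r₃]) → R = UVᵀ:
  R  [+0.97807 +0.08250 -0.19124]
  R  [-0.10019 +0.99135 -0.08474]
  R  [+0.18260 +0.10205 +0.97788]
t = (+0.39492, -0.06691, +1.36433) m
tr R = 2.947301; θ = arccos((tr R − 1)/2) = 0.230069 rad = 13.182°
axis k = ((R−Rᵀ)₃₂, (R−Rᵀ)₁₃, (R−Rᵀ)₂₁) / (2 sinθ) = (+0.409544, -0.819659, -0.400541)
rvec = θ·k = (+0.094223, -0.188578, -0.092152)

rvec=(0.0942, -0.1886, -0.0922) tvec=(0.3949, -0.0669, 1.3643)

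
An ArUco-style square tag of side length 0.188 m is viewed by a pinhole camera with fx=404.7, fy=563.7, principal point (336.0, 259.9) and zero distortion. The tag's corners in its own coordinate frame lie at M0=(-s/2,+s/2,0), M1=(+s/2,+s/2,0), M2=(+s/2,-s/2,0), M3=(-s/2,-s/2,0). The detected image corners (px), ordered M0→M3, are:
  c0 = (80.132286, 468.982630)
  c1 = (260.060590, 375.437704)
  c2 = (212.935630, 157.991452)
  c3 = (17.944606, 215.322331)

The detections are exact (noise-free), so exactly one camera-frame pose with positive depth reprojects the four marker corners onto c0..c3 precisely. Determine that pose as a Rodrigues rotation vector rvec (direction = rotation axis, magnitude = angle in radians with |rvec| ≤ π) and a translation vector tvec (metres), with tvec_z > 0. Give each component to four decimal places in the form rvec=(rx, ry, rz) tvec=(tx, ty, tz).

Intrinsics K: fx=404.7, fy=563.7, cx=336.0, cy=259.9
Marker side s = 0.188 m; corners in marker frame (Z=0):
  M0 = (-0.0940, +0.0940, 0)
  M1 = (+0.0940, +0.0940, 0)
  M2 = (+0.0940, -0.0940, 0)
  M3 = (-0.0940, -0.0940, 0)
Detected image corners:
  c0 = (80.132286, 468.982630) px
  c1 = (260.060590, 375.437704) px
  c2 = (212.935630, 157.991452) px
  c3 = (17.944606, 215.322331) px
Planar DLT: solve 8×8 A·h = b for H (H[2,2]=1):
  H  [+1121.12878 +312.11240 +150.90497]
  H  [-137.02338 +1297.65455 +303.25126]
  H  [+0.87312 +0.17283 +1.00000]
B = K⁻¹H; ‖b₁‖=2.315755, ‖b₂‖=2.315755; λ = 2/(‖b₁‖+‖b₂‖) = 0.431825, sign → tz>0 ⇒ λ=+0.431825
r₁ = λ·B[:,0] = (+0.88324,-0.27880,+0.37703); r₂ = λ·B[:,1] = (+0.27107,+0.95966,+0.07463)
r₃ = r₁×r₂ = (-0.38263,+0.03628,+0.92319); SVD([r₁ r₂ r₃]) → R = UVᵀ:
  R  [+0.88324 +0.27107 -0.38263]
  R  [-0.27880 +0.95966 +0.03628]
  R  [+0.37703 +0.07463 +0.92319]
t = (-0.19750, +0.03321, +0.43182) m
tr R = 2.766091; θ = arccos((tr R − 1)/2) = 0.488484 rad = 27.988°
axis k = ((R−Rᵀ)₃₂, (R−Rᵀ)₁₃, (R−Rᵀ)₂₁) / (2 sinθ) = (+0.040862, -0.809384, -0.585856)
rvec = θ·k = (+0.019960, -0.395371, -0.286181)

rvec=(0.0200, -0.3954, -0.2862) tvec=(-0.1975, 0.0332, 0.4318)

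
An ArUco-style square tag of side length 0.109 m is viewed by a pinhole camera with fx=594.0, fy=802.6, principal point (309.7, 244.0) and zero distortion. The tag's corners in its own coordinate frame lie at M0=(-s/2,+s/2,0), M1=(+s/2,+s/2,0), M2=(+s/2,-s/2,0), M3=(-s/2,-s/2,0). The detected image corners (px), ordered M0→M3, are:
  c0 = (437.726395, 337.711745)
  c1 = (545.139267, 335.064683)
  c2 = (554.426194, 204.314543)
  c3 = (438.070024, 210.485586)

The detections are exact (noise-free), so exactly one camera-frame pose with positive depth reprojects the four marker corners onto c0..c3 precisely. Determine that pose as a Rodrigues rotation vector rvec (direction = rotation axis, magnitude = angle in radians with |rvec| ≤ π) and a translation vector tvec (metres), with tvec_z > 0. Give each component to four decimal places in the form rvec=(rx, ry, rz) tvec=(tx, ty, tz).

Intrinsics K: fx=594.0, fy=802.6, cx=309.7, cy=244.0
Marker side s = 0.109 m; corners in marker frame (Z=0):
  M0 = (-0.0545, +0.0545, 0)
  M1 = (+0.0545, +0.0545, 0)
  M2 = (+0.0545, -0.0545, 0)
  M3 = (-0.0545, -0.0545, 0)
Detected image corners:
  c0 = (437.726395, 337.711745) px
  c1 = (545.139267, 335.064683) px
  c2 = (554.426194, 204.314543) px
  c3 = (438.070024, 210.485586) px
Planar DLT: solve 8×8 A·h = b for H (H[2,2]=1):
  H  [+913.28231 +313.67626 +493.05676]
  H  [-101.23603 +1379.92388 +274.46472]
  H  [-0.22591 +0.72361 +1.00000]
B = K⁻¹H; ‖b₁‖=1.671629, ‖b₂‖=1.671629; λ = 2/(‖b₁‖+‖b₂‖) = 0.598219, sign → tz>0 ⇒ λ=+0.598219
r₁ = λ·B[:,0] = (+0.99023,-0.03437,-0.13514); r₂ = λ·B[:,1] = (+0.09021,+0.89693,+0.43288)
r₃ = r₁×r₂ = (+0.10634,-0.44084,+0.89127); SVD([r₁ r₂ r₃]) → R = UVᵀ:
  R  [+0.99023 +0.09021 +0.10634]
  R  [-0.03437 +0.89693 -0.44084]
  R  [-0.13514 +0.43288 +0.89127]
t = (+0.18466, +0.02271, +0.59822) m
tr R = 2.778423; θ = arccos((tr R − 1)/2) = 0.475178 rad = 27.226°
axis k = ((R−Rᵀ)₃₂, (R−Rᵀ)₁₃, (R−Rᵀ)₂₁) / (2 sinθ) = (+0.954888, +0.263913, -0.136156)
rvec = θ·k = (+0.453742, +0.125406, -0.064698)

rvec=(0.4537, 0.1254, -0.0647) tvec=(0.1847, 0.0227, 0.5982)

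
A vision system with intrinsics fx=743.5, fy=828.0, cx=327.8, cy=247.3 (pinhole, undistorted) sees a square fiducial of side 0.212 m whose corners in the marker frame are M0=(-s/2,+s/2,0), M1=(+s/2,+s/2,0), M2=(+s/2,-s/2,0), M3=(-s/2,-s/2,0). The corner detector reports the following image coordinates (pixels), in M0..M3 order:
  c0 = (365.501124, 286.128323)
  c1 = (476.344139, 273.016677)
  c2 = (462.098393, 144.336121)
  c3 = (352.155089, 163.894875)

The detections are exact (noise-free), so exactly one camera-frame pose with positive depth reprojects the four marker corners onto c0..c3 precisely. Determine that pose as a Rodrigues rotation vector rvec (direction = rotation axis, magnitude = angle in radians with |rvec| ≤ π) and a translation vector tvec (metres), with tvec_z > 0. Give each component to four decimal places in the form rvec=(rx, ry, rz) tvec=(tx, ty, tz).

rvec=(0.0098, 0.3453, -0.1212) tvec=(0.1584, -0.0508, 1.3893)

Intrinsics K: fx=743.5, fy=828.0, cx=327.8, cy=247.3
Marker side s = 0.212 m; corners in marker frame (Z=0):
  M0 = (-0.1060, +0.1060, 0)
  M1 = (+0.1060, +0.1060, 0)
  M2 = (+0.1060, -0.1060, 0)
  M3 = (-0.1060, -0.1060, 0)
Detected image corners:
  c0 = (365.501124, 286.128323) px
  c1 = (476.344139, 273.016677) px
  c2 = (462.098393, 144.336121) px
  c3 = (352.155089, 163.894875) px
Planar DLT: solve 8×8 A·h = b for H (H[2,2]=1):
  H  [+419.92834 +61.69963 +412.59446]
  H  [-129.85538 +589.64680 +217.00144]
  H  [-0.24345 -0.00802 +1.00000]
B = K⁻¹H; ‖b₁‖=0.719793, ‖b₂‖=0.719793; λ = 2/(‖b₁‖+‖b₂‖) = 1.389288, sign → tz>0 ⇒ λ=+1.389288
r₁ = λ·B[:,0] = (+0.93378,-0.11687,-0.33822); r₂ = λ·B[:,1] = (+0.12020,+0.99269,-0.01114)
r₃ = r₁×r₂ = (+0.33704,-0.03025,+0.94100); SVD([r₁ r₂ r₃]) → R = UVᵀ:
  R  [+0.93378 +0.12020 +0.33704]
  R  [-0.11687 +0.99269 -0.03025]
  R  [-0.33822 -0.01114 +0.94100]
t = (+0.15845, -0.05084, +1.38929) m
tr R = 2.867473; θ = arccos((tr R − 1)/2) = 0.366083 rad = 20.975°
axis k = ((R−Rᵀ)₃₂, (R−Rᵀ)₁₃, (R−Rᵀ)₂₁) / (2 sinθ) = (+0.026689, +0.943204, -0.331140)
rvec = θ·k = (+0.009771, +0.345291, -0.121225)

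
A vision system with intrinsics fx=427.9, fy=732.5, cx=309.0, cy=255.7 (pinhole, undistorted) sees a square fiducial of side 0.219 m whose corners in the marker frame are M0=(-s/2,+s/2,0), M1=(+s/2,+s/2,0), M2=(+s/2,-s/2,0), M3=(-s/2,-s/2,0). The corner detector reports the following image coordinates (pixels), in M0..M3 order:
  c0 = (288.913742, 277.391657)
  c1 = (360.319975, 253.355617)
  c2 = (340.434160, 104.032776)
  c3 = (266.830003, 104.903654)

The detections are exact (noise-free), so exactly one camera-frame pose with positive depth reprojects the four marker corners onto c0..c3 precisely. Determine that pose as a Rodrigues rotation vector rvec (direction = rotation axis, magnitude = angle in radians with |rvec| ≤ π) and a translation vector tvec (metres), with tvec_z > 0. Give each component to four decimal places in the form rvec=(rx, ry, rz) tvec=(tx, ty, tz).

Intrinsics K: fx=427.9, fy=732.5, cx=309.0, cy=255.7
Marker side s = 0.219 m; corners in marker frame (Z=0):
  M0 = (-0.1095, +0.1095, 0)
  M1 = (+0.1095, +0.1095, 0)
  M2 = (+0.1095, -0.1095, 0)
  M3 = (-0.1095, -0.1095, 0)
Detected image corners:
  c0 = (288.913742, 277.391657) px
  c1 = (360.319975, 253.355617) px
  c2 = (340.434160, 104.032776) px
  c3 = (266.830003, 104.903654) px
Planar DLT: solve 8×8 A·h = b for H (H[2,2]=1):
  H  [+536.37008 +79.53334 +316.66023]
  H  [+64.26727 +721.56668 +184.02867]
  H  [+0.65346 -0.05071 +1.00000]
B = K⁻¹H; ‖b₁‖=1.028411, ‖b₂‖=1.028411; λ = 2/(‖b₁‖+‖b₂‖) = 0.972374, sign → tz>0 ⇒ λ=+0.972374
r₁ = λ·B[:,0] = (+0.76002,-0.13649,+0.63541); r₂ = λ·B[:,1] = (+0.21634,+0.97507,-0.04931)
r₃ = r₁×r₂ = (-0.61284,+0.17494,+0.77060); SVD([r₁ r₂ r₃]) → R = UVᵀ:
  R  [+0.76002 +0.21634 -0.61284]
  R  [-0.13649 +0.97507 +0.17494]
  R  [+0.63541 -0.04931 +0.77060]
t = (+0.01741, -0.09514, +0.97237) m
tr R = 2.505688; θ = arccos((tr R − 1)/2) = 0.718424 rad = 41.163°
axis k = ((R−Rᵀ)₃₂, (R−Rᵀ)₁₃, (R−Rᵀ)₂₁) / (2 sinθ) = (-0.170348, -0.948231, -0.268030)
rvec = θ·k = (-0.122382, -0.681231, -0.192559)

rvec=(-0.1224, -0.6812, -0.1926) tvec=(0.0174, -0.0951, 0.9724)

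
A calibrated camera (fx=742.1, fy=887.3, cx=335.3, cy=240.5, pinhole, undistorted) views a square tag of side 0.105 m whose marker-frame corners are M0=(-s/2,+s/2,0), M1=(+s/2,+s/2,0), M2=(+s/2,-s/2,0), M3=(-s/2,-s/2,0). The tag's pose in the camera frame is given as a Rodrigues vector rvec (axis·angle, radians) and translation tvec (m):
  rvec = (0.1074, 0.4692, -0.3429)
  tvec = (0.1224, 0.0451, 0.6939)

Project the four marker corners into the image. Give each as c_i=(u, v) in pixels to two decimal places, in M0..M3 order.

Intrinsics K: fx=742.1, fy=887.3, cx=335.3, cy=240.5
Marker side s = 0.105 m; corners in marker frame (Z=0):
  M0 = (-0.0525, +0.0525, 0)
  M1 = (+0.0525, +0.0525, 0)
  M2 = (+0.0525, -0.0525, 0)
  M3 = (-0.0525, -0.0525, 0)
rvec = (0.1074, 0.4692, -0.3429), |rvec| = θ = 0.59099 rad = 33.861°
Rodrigues: sinθ=0.55718, 1−cosθ=0.16961; R = I + sinθ·[k]× + (1−cosθ)·[k]×²:
    [+0.83599 +0.34776 +0.42448]
    [-0.29881 +0.93730 -0.17939]
    [-0.46024 +0.02313 +0.88749]
t = (0.1224, 0.0451, 0.6939) m
M0: Pc = R·M0+t = (+0.09677, +0.11000, +0.71928); u = 742.1·(+0.09677)/0.71928 + 335.3 = 435.1380, v = 887.3·(+0.11000)/0.71928 + 240.5 = 376.1910
M1: Pc = R·M1+t = (+0.18455, +0.07862, +0.67095); u = 742.1·(+0.18455)/0.67095 + 335.3 = 539.4165, v = 887.3·(+0.07862)/0.67095 + 240.5 = 344.4717
M2: Pc = R·M2+t = (+0.14803, -0.01980, +0.66852); u = 742.1·(+0.14803)/0.66852 + 335.3 = 499.6247, v = 887.3·(-0.01980)/0.66852 + 240.5 = 214.2257
M3: Pc = R·M3+t = (+0.06025, +0.01158, +0.71685); u = 742.1·(+0.06025)/0.71685 + 335.3 = 397.6756, v = 887.3·(+0.01158)/0.71685 + 240.5 = 254.8329

c0=(435.14, 376.19) c1=(539.42, 344.47) c2=(499.62, 214.23) c3=(397.68, 254.83)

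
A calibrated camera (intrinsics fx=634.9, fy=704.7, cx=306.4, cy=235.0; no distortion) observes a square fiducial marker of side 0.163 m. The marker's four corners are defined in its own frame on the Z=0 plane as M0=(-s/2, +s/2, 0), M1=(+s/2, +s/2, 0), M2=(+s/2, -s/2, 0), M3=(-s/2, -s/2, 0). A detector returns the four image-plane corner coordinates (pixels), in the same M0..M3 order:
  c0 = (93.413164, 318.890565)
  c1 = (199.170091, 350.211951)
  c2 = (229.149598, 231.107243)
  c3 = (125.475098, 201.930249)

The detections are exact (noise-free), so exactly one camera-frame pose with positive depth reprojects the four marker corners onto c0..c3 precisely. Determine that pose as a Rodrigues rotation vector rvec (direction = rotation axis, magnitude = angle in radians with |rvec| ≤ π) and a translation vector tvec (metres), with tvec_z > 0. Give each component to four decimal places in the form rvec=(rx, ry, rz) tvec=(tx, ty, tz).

Intrinsics K: fx=634.9, fy=704.7, cx=306.4, cy=235.0
Marker side s = 0.163 m; corners in marker frame (Z=0):
  M0 = (-0.0815, +0.0815, 0)
  M1 = (+0.0815, +0.0815, 0)
  M2 = (+0.0815, -0.0815, 0)
  M3 = (-0.0815, -0.0815, 0)
Detected image corners:
  c0 = (93.413164, 318.890565) px
  c1 = (199.170091, 350.211951) px
  c2 = (229.149598, 231.107243) px
  c3 = (125.475098, 201.930249) px
Planar DLT: solve 8×8 A·h = b for H (H[2,2]=1):
  H  [+630.29298 -213.66283 +161.66607]
  H  [+164.96397 +684.38608 +274.75012]
  H  [-0.07453 -0.14408 +1.00000]
B = K⁻¹H; ‖b₁‖=1.063419, ‖b₂‖=1.063419; λ = 2/(‖b₁‖+‖b₂‖) = 0.940363, sign → tz>0 ⇒ λ=+0.940363
r₁ = λ·B[:,0] = (+0.96736,+0.24350,-0.07009); r₂ = λ·B[:,1] = (-0.25107,+0.95844,-0.13549)
r₃ = r₁×r₂ = (+0.03418,+0.14867,+0.98830); SVD([r₁ r₂ r₃]) → R = UVᵀ:
  R  [+0.96736 -0.25107 +0.03418]
  R  [+0.24350 +0.95844 +0.14867]
  R  [-0.07009 -0.13549 +0.98830]
t = (-0.21437, +0.05304, +0.94036) m
tr R = 2.914099; θ = arccos((tr R − 1)/2) = 0.294147 rad = 16.853°
axis k = ((R−Rᵀ)₃₂, (R−Rᵀ)₁₃, (R−Rᵀ)₂₁) / (2 sinθ) = (-0.490052, +0.179827, +0.852943)
rvec = θ·k = (-0.144148, +0.052896, +0.250891)

rvec=(-0.1441, 0.0529, 0.2509) tvec=(-0.2144, 0.0530, 0.9404)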